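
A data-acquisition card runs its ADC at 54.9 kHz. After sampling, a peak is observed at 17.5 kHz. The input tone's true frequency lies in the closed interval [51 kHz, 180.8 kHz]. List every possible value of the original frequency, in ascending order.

72.4 kHz, 92.3 kHz, 127.3 kHz, 147.2 kHz

Frequencies that alias to 17.5 kHz are k·fs ± 17.5 kHz for integer k ≥ 0.
k=0: 17.5 kHz.
k=1: 37.4 kHz, 72.4 kHz.
k=2: 92.3 kHz, 127.3 kHz.
k=3: 147.2 kHz, 182.2 kHz.
k=4: 202.1 kHz, 237.1 kHz.
Within [51 kHz, 180.8 kHz]: 72.4 kHz, 92.3 kHz, 127.3 kHz, 147.2 kHz.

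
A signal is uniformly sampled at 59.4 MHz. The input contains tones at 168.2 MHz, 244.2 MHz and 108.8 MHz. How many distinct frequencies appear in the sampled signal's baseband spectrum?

2

fs/2 = 29.7 MHz.
168.2 MHz mod fs = 49.4 MHz.
49.4 MHz > fs/2 = 29.7 MHz, folds to fs − 49.4 MHz = 10 MHz.
244.2 MHz mod fs = 6.6 MHz.
6.6 MHz ≤ fs/2 = 29.7 MHz, appears at 6.6 MHz.
108.8 MHz mod fs = 49.4 MHz.
49.4 MHz > fs/2 = 29.7 MHz, folds to fs − 49.4 MHz = 10 MHz.
Distinct values: {6.6 MHz, 10 MHz} → 2.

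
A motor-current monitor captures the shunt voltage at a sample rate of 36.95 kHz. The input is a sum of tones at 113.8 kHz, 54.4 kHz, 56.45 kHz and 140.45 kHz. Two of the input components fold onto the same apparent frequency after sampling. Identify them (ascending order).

54.4 kHz, 56.45 kHz

fs/2 = 18.475 kHz.
113.8 kHz mod fs = 2.95 kHz.
2.95 kHz ≤ fs/2 = 18.475 kHz, appears at 2.95 kHz.
54.4 kHz mod fs = 17.45 kHz.
17.45 kHz ≤ fs/2 = 18.475 kHz, appears at 17.45 kHz.
56.45 kHz mod fs = 19.5 kHz.
19.5 kHz > fs/2 = 18.475 kHz, folds to fs − 19.5 kHz = 17.45 kHz.
140.45 kHz mod fs = 29.6 kHz.
29.6 kHz > fs/2 = 18.475 kHz, folds to fs − 29.6 kHz = 7.35 kHz.
54.4 kHz and 56.45 kHz both map to 17.45 kHz.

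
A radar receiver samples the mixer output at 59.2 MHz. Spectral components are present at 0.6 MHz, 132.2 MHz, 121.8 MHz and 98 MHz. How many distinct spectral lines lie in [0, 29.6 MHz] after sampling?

fs/2 = 29.6 MHz.
0.6 MHz ≤ fs/2 = 29.6 MHz, passes unchanged.
132.2 MHz mod fs = 13.8 MHz.
13.8 MHz ≤ fs/2 = 29.6 MHz, appears at 13.8 MHz.
121.8 MHz mod fs = 3.4 MHz.
3.4 MHz ≤ fs/2 = 29.6 MHz, appears at 3.4 MHz.
98 MHz mod fs = 38.8 MHz.
38.8 MHz > fs/2 = 29.6 MHz, folds to fs − 38.8 MHz = 20.4 MHz.
Distinct values: {0.6 MHz, 3.4 MHz, 13.8 MHz, 20.4 MHz} → 4.

4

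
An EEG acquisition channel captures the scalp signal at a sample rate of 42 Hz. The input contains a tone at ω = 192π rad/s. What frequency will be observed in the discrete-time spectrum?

ω = 192π rad/s → f = ω/(2π) = 96 Hz.
96 Hz mod fs = 12 Hz.
12 Hz ≤ fs/2 = 21 Hz, appears at 12 Hz.

12 Hz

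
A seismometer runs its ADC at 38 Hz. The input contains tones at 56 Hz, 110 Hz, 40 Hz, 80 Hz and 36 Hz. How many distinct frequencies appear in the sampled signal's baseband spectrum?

fs/2 = 19 Hz.
56 Hz mod fs = 18 Hz.
18 Hz ≤ fs/2 = 19 Hz, appears at 18 Hz.
110 Hz mod fs = 34 Hz.
34 Hz > fs/2 = 19 Hz, folds to fs − 34 Hz = 4 Hz.
40 Hz mod fs = 2 Hz.
2 Hz ≤ fs/2 = 19 Hz, appears at 2 Hz.
80 Hz mod fs = 4 Hz.
4 Hz ≤ fs/2 = 19 Hz, appears at 4 Hz.
36 Hz > fs/2 = 19 Hz, folds to fs − 36 Hz = 2 Hz.
Distinct values: {2 Hz, 4 Hz, 18 Hz} → 3.

3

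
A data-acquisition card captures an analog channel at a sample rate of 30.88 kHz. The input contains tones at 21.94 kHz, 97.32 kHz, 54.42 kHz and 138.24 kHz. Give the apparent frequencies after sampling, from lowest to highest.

4.68 kHz, 7.34 kHz, 8.94 kHz, 14.72 kHz

fs/2 = 15.44 kHz.
21.94 kHz > fs/2 = 15.44 kHz, folds to fs − 21.94 kHz = 8.94 kHz.
97.32 kHz mod fs = 4.68 kHz.
4.68 kHz ≤ fs/2 = 15.44 kHz, appears at 4.68 kHz.
54.42 kHz mod fs = 23.54 kHz.
23.54 kHz > fs/2 = 15.44 kHz, folds to fs − 23.54 kHz = 7.34 kHz.
138.24 kHz mod fs = 14.72 kHz.
14.72 kHz ≤ fs/2 = 15.44 kHz, appears at 14.72 kHz.
Distinct values: {4.68 kHz, 7.34 kHz, 8.94 kHz, 14.72 kHz}.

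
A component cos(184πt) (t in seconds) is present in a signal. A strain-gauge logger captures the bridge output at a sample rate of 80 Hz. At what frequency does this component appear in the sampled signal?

12 Hz

ω = 184π rad/s → f = ω/(2π) = 92 Hz.
92 Hz mod fs = 12 Hz.
12 Hz ≤ fs/2 = 40 Hz, appears at 12 Hz.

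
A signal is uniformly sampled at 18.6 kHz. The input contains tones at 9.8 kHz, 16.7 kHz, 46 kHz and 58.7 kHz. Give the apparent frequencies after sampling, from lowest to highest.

1.9 kHz, 2.9 kHz, 8.8 kHz

fs/2 = 9.3 kHz.
9.8 kHz > fs/2 = 9.3 kHz, folds to fs − 9.8 kHz = 8.8 kHz.
16.7 kHz > fs/2 = 9.3 kHz, folds to fs − 16.7 kHz = 1.9 kHz.
46 kHz mod fs = 8.8 kHz.
8.8 kHz ≤ fs/2 = 9.3 kHz, appears at 8.8 kHz.
58.7 kHz mod fs = 2.9 kHz.
2.9 kHz ≤ fs/2 = 9.3 kHz, appears at 2.9 kHz.
Distinct values: {1.9 kHz, 2.9 kHz, 8.8 kHz}.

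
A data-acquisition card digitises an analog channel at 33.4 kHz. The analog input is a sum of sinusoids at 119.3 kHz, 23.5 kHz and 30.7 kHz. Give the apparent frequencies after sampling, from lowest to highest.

2.7 kHz, 9.9 kHz, 14.3 kHz

fs/2 = 16.7 kHz.
119.3 kHz mod fs = 19.1 kHz.
19.1 kHz > fs/2 = 16.7 kHz, folds to fs − 19.1 kHz = 14.3 kHz.
23.5 kHz > fs/2 = 16.7 kHz, folds to fs − 23.5 kHz = 9.9 kHz.
30.7 kHz > fs/2 = 16.7 kHz, folds to fs − 30.7 kHz = 2.7 kHz.
Distinct values: {2.7 kHz, 9.9 kHz, 14.3 kHz}.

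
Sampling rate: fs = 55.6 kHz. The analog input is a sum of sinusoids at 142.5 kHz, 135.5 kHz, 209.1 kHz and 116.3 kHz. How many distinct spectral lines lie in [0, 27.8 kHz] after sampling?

fs/2 = 27.8 kHz.
142.5 kHz mod fs = 31.3 kHz.
31.3 kHz > fs/2 = 27.8 kHz, folds to fs − 31.3 kHz = 24.3 kHz.
135.5 kHz mod fs = 24.3 kHz.
24.3 kHz ≤ fs/2 = 27.8 kHz, appears at 24.3 kHz.
209.1 kHz mod fs = 42.3 kHz.
42.3 kHz > fs/2 = 27.8 kHz, folds to fs − 42.3 kHz = 13.3 kHz.
116.3 kHz mod fs = 5.1 kHz.
5.1 kHz ≤ fs/2 = 27.8 kHz, appears at 5.1 kHz.
Distinct values: {5.1 kHz, 13.3 kHz, 24.3 kHz} → 3.

3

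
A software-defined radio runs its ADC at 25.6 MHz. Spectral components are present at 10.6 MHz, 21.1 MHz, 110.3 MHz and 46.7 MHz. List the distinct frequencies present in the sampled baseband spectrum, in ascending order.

4.5 MHz, 7.9 MHz, 10.6 MHz

fs/2 = 12.8 MHz.
10.6 MHz ≤ fs/2 = 12.8 MHz, passes unchanged.
21.1 MHz > fs/2 = 12.8 MHz, folds to fs − 21.1 MHz = 4.5 MHz.
110.3 MHz mod fs = 7.9 MHz.
7.9 MHz ≤ fs/2 = 12.8 MHz, appears at 7.9 MHz.
46.7 MHz mod fs = 21.1 MHz.
21.1 MHz > fs/2 = 12.8 MHz, folds to fs − 21.1 MHz = 4.5 MHz.
Distinct values: {4.5 MHz, 7.9 MHz, 10.6 MHz}.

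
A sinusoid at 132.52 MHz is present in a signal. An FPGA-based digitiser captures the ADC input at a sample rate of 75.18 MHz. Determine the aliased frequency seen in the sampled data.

132.52 MHz mod fs = 57.34 MHz.
57.34 MHz > fs/2 = 37.59 MHz, folds to fs − 57.34 MHz = 17.84 MHz.

17.84 MHz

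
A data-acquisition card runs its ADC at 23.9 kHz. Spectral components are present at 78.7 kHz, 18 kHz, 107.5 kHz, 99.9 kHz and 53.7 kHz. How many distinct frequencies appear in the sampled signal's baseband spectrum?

4

fs/2 = 11.95 kHz.
78.7 kHz mod fs = 7 kHz.
7 kHz ≤ fs/2 = 11.95 kHz, appears at 7 kHz.
18 kHz > fs/2 = 11.95 kHz, folds to fs − 18 kHz = 5.9 kHz.
107.5 kHz mod fs = 11.9 kHz.
11.9 kHz ≤ fs/2 = 11.95 kHz, appears at 11.9 kHz.
99.9 kHz mod fs = 4.3 kHz.
4.3 kHz ≤ fs/2 = 11.95 kHz, appears at 4.3 kHz.
53.7 kHz mod fs = 5.9 kHz.
5.9 kHz ≤ fs/2 = 11.95 kHz, appears at 5.9 kHz.
Distinct values: {4.3 kHz, 5.9 kHz, 7 kHz, 11.9 kHz} → 4.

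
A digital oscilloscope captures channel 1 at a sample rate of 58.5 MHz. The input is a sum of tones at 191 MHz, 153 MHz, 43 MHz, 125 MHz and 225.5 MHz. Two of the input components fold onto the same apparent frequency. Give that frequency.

fs/2 = 29.25 MHz.
191 MHz mod fs = 15.5 MHz.
15.5 MHz ≤ fs/2 = 29.25 MHz, appears at 15.5 MHz.
153 MHz mod fs = 36 MHz.
36 MHz > fs/2 = 29.25 MHz, folds to fs − 36 MHz = 22.5 MHz.
43 MHz > fs/2 = 29.25 MHz, folds to fs − 43 MHz = 15.5 MHz.
125 MHz mod fs = 8 MHz.
8 MHz ≤ fs/2 = 29.25 MHz, appears at 8 MHz.
225.5 MHz mod fs = 50 MHz.
50 MHz > fs/2 = 29.25 MHz, folds to fs − 50 MHz = 8.5 MHz.
43 MHz and 191 MHz both map to 15.5 MHz.

15.5 MHz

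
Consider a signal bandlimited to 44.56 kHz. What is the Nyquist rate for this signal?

Nyquist rate = 2 × 44.56 kHz = 89.12 kHz.

89.12 kHz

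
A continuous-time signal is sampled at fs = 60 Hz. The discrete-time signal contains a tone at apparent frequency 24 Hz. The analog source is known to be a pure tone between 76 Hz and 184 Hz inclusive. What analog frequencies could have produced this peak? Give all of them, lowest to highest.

Frequencies that alias to 24 Hz are k·fs ± 24 Hz for integer k ≥ 0.
k=0: 24 Hz.
k=1: 36 Hz, 84 Hz.
k=2: 96 Hz, 144 Hz.
k=3: 156 Hz, 204 Hz.
k=4: 216 Hz, 264 Hz.
Within [76 Hz, 184 Hz]: 84 Hz, 96 Hz, 144 Hz, 156 Hz.

84 Hz, 96 Hz, 144 Hz, 156 Hz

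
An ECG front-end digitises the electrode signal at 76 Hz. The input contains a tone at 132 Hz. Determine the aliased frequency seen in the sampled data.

20 Hz

132 Hz mod fs = 56 Hz.
56 Hz > fs/2 = 38 Hz, folds to fs − 56 Hz = 20 Hz.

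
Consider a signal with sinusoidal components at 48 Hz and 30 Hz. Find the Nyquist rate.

96 Hz

Highest-frequency component: 48 Hz.
Nyquist rate = 2 × 48 Hz = 96 Hz.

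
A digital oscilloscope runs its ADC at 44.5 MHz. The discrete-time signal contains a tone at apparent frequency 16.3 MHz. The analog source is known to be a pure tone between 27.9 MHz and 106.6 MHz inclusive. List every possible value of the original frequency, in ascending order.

Frequencies that alias to 16.3 MHz are k·fs ± 16.3 MHz for integer k ≥ 0.
k=0: 16.3 MHz.
k=1: 28.2 MHz, 60.8 MHz.
k=2: 72.7 MHz, 105.3 MHz.
k=3: 117.2 MHz, 149.8 MHz.
Within [27.9 MHz, 106.6 MHz]: 28.2 MHz, 60.8 MHz, 72.7 MHz, 105.3 MHz.

28.2 MHz, 60.8 MHz, 72.7 MHz, 105.3 MHz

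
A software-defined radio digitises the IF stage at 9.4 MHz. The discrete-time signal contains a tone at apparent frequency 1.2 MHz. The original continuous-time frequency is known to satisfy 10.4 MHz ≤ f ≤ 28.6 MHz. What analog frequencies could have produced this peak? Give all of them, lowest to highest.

10.6 MHz, 17.6 MHz, 20 MHz, 27 MHz

Frequencies that alias to 1.2 MHz are k·fs ± 1.2 MHz for integer k ≥ 0.
k=0: 1.2 MHz.
k=1: 8.2 MHz, 10.6 MHz.
k=2: 17.6 MHz, 20 MHz.
k=3: 27 MHz, 29.4 MHz.
k=4: 36.4 MHz, 38.8 MHz.
Within [10.4 MHz, 28.6 MHz]: 10.6 MHz, 17.6 MHz, 20 MHz, 27 MHz.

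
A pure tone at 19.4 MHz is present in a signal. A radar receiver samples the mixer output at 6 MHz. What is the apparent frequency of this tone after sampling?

1.4 MHz

19.4 MHz mod fs = 1.4 MHz.
1.4 MHz ≤ fs/2 = 3 MHz, appears at 1.4 MHz.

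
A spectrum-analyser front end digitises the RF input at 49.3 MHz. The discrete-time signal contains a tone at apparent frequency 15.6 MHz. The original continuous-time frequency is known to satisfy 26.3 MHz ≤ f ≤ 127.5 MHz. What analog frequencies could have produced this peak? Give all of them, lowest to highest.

Frequencies that alias to 15.6 MHz are k·fs ± 15.6 MHz for integer k ≥ 0.
k=0: 15.6 MHz.
k=1: 33.7 MHz, 64.9 MHz.
k=2: 83 MHz, 114.2 MHz.
k=3: 132.3 MHz, 163.5 MHz.
Within [26.3 MHz, 127.5 MHz]: 33.7 MHz, 64.9 MHz, 83 MHz, 114.2 MHz.

33.7 MHz, 64.9 MHz, 83 MHz, 114.2 MHz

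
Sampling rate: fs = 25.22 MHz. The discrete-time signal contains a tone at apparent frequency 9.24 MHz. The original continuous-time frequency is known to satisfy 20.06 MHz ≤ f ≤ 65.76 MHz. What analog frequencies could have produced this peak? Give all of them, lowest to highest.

34.46 MHz, 41.2 MHz, 59.68 MHz

Frequencies that alias to 9.24 MHz are k·fs ± 9.24 MHz for integer k ≥ 0.
k=0: 9.24 MHz.
k=1: 15.98 MHz, 34.46 MHz.
k=2: 41.2 MHz, 59.68 MHz.
k=3: 66.42 MHz, 84.9 MHz.
Within [20.06 MHz, 65.76 MHz]: 34.46 MHz, 41.2 MHz, 59.68 MHz.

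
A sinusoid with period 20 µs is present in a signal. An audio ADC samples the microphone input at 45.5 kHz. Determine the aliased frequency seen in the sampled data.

4.5 kHz

T = 20 µs → f = 1/T = 50 kHz.
50 kHz mod fs = 4.5 kHz.
4.5 kHz ≤ fs/2 = 22.75 kHz, appears at 4.5 kHz.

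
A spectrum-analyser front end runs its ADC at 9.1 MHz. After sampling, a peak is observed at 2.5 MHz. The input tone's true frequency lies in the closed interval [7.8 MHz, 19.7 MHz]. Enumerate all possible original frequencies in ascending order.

Frequencies that alias to 2.5 MHz are k·fs ± 2.5 MHz for integer k ≥ 0.
k=0: 2.5 MHz.
k=1: 6.6 MHz, 11.6 MHz.
k=2: 15.7 MHz, 20.7 MHz.
k=3: 24.8 MHz, 29.8 MHz.
Within [7.8 MHz, 19.7 MHz]: 11.6 MHz, 15.7 MHz.

11.6 MHz, 15.7 MHz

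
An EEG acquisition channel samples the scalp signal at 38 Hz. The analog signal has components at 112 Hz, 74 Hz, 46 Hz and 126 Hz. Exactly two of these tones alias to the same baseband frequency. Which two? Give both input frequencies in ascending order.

fs/2 = 19 Hz.
112 Hz mod fs = 36 Hz.
36 Hz > fs/2 = 19 Hz, folds to fs − 36 Hz = 2 Hz.
74 Hz mod fs = 36 Hz.
36 Hz > fs/2 = 19 Hz, folds to fs − 36 Hz = 2 Hz.
46 Hz mod fs = 8 Hz.
8 Hz ≤ fs/2 = 19 Hz, appears at 8 Hz.
126 Hz mod fs = 12 Hz.
12 Hz ≤ fs/2 = 19 Hz, appears at 12 Hz.
74 Hz and 112 Hz both map to 2 Hz.

74 Hz, 112 Hz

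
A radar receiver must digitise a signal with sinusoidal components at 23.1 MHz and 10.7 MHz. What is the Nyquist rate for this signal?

46.2 MHz

Highest-frequency component: 23.1 MHz.
Nyquist rate = 2 × 23.1 MHz = 46.2 MHz.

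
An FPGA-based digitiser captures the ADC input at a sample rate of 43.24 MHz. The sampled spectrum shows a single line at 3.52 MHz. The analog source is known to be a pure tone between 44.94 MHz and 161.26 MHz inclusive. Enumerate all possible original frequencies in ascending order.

46.76 MHz, 82.96 MHz, 90 MHz, 126.2 MHz, 133.24 MHz

Frequencies that alias to 3.52 MHz are k·fs ± 3.52 MHz for integer k ≥ 0.
k=0: 3.52 MHz.
k=1: 39.72 MHz, 46.76 MHz.
k=2: 82.96 MHz, 90 MHz.
k=3: 126.2 MHz, 133.24 MHz.
k=4: 169.44 MHz, 176.48 MHz.
Within [44.94 MHz, 161.26 MHz]: 46.76 MHz, 82.96 MHz, 90 MHz, 126.2 MHz, 133.24 MHz.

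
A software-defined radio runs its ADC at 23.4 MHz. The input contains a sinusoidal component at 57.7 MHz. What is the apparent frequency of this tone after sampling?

57.7 MHz mod fs = 10.9 MHz.
10.9 MHz ≤ fs/2 = 11.7 MHz, appears at 10.9 MHz.

10.9 MHz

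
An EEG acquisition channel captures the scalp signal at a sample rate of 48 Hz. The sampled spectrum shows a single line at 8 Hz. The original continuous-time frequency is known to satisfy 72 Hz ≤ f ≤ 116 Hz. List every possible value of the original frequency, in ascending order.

88 Hz, 104 Hz

Frequencies that alias to 8 Hz are k·fs ± 8 Hz for integer k ≥ 0.
k=0: 8 Hz.
k=1: 40 Hz, 56 Hz.
k=2: 88 Hz, 104 Hz.
k=3: 136 Hz, 152 Hz.
Within [72 Hz, 116 Hz]: 88 Hz, 104 Hz.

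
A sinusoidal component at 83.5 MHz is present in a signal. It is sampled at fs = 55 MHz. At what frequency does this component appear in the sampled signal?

83.5 MHz mod fs = 28.5 MHz.
28.5 MHz > fs/2 = 27.5 MHz, folds to fs − 28.5 MHz = 26.5 MHz.

26.5 MHz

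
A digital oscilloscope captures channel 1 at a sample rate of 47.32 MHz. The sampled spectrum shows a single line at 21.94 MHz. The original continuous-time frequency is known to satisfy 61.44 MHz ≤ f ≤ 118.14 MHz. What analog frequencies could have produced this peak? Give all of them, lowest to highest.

Frequencies that alias to 21.94 MHz are k·fs ± 21.94 MHz for integer k ≥ 0.
k=0: 21.94 MHz.
k=1: 25.38 MHz, 69.26 MHz.
k=2: 72.7 MHz, 116.58 MHz.
k=3: 120.02 MHz, 163.9 MHz.
Within [61.44 MHz, 118.14 MHz]: 69.26 MHz, 72.7 MHz, 116.58 MHz.

69.26 MHz, 72.7 MHz, 116.58 MHz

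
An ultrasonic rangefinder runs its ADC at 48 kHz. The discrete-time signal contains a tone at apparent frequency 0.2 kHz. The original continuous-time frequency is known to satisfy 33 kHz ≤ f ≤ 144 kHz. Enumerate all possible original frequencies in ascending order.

47.8 kHz, 48.2 kHz, 95.8 kHz, 96.2 kHz, 143.8 kHz

Frequencies that alias to 0.2 kHz are k·fs ± 0.2 kHz for integer k ≥ 0.
k=0: 0.2 kHz.
k=1: 47.8 kHz, 48.2 kHz.
k=2: 95.8 kHz, 96.2 kHz.
k=3: 143.8 kHz, 144.2 kHz.
k=4: 191.8 kHz, 192.2 kHz.
Within [33 kHz, 144 kHz]: 47.8 kHz, 48.2 kHz, 95.8 kHz, 96.2 kHz, 143.8 kHz.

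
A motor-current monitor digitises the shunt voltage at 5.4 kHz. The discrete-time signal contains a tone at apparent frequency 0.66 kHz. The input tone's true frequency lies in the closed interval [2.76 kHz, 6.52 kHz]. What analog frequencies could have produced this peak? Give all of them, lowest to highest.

4.74 kHz, 6.06 kHz

Frequencies that alias to 0.66 kHz are k·fs ± 0.66 kHz for integer k ≥ 0.
k=0: 0.66 kHz.
k=1: 4.74 kHz, 6.06 kHz.
k=2: 10.14 kHz, 11.46 kHz.
Within [2.76 kHz, 6.52 kHz]: 4.74 kHz, 6.06 kHz.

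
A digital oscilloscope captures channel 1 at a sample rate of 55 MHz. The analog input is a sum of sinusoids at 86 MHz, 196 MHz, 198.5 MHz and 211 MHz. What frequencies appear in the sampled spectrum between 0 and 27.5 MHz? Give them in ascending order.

fs/2 = 27.5 MHz.
86 MHz mod fs = 31 MHz.
31 MHz > fs/2 = 27.5 MHz, folds to fs − 31 MHz = 24 MHz.
196 MHz mod fs = 31 MHz.
31 MHz > fs/2 = 27.5 MHz, folds to fs − 31 MHz = 24 MHz.
198.5 MHz mod fs = 33.5 MHz.
33.5 MHz > fs/2 = 27.5 MHz, folds to fs − 33.5 MHz = 21.5 MHz.
211 MHz mod fs = 46 MHz.
46 MHz > fs/2 = 27.5 MHz, folds to fs − 46 MHz = 9 MHz.
Distinct values: {9 MHz, 21.5 MHz, 24 MHz}.

9 MHz, 21.5 MHz, 24 MHz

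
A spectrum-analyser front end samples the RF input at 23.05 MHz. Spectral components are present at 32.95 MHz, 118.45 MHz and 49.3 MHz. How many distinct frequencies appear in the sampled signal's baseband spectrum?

fs/2 = 11.525 MHz.
32.95 MHz mod fs = 9.9 MHz.
9.9 MHz ≤ fs/2 = 11.525 MHz, appears at 9.9 MHz.
118.45 MHz mod fs = 3.2 MHz.
3.2 MHz ≤ fs/2 = 11.525 MHz, appears at 3.2 MHz.
49.3 MHz mod fs = 3.2 MHz.
3.2 MHz ≤ fs/2 = 11.525 MHz, appears at 3.2 MHz.
Distinct values: {3.2 MHz, 9.9 MHz} → 2.

2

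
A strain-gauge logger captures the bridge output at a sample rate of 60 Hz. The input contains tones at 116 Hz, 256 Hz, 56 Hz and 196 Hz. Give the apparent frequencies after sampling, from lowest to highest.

fs/2 = 30 Hz.
116 Hz mod fs = 56 Hz.
56 Hz > fs/2 = 30 Hz, folds to fs − 56 Hz = 4 Hz.
256 Hz mod fs = 16 Hz.
16 Hz ≤ fs/2 = 30 Hz, appears at 16 Hz.
56 Hz > fs/2 = 30 Hz, folds to fs − 56 Hz = 4 Hz.
196 Hz mod fs = 16 Hz.
16 Hz ≤ fs/2 = 30 Hz, appears at 16 Hz.
Distinct values: {4 Hz, 16 Hz}.

4 Hz, 16 Hz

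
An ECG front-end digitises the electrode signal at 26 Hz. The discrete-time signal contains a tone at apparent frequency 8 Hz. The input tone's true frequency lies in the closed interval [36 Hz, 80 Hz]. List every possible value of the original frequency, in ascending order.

Frequencies that alias to 8 Hz are k·fs ± 8 Hz for integer k ≥ 0.
k=0: 8 Hz.
k=1: 18 Hz, 34 Hz.
k=2: 44 Hz, 60 Hz.
k=3: 70 Hz, 86 Hz.
k=4: 96 Hz, 112 Hz.
Within [36 Hz, 80 Hz]: 44 Hz, 60 Hz, 70 Hz.

44 Hz, 60 Hz, 70 Hz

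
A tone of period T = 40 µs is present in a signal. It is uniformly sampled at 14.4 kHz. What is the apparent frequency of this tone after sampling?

T = 40 µs → f = 1/T = 25 kHz.
25 kHz mod fs = 10.6 kHz.
10.6 kHz > fs/2 = 7.2 kHz, folds to fs − 10.6 kHz = 3.8 kHz.

3.8 kHz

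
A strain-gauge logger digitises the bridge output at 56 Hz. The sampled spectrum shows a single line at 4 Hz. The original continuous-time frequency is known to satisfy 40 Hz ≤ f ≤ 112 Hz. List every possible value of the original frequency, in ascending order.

52 Hz, 60 Hz, 108 Hz

Frequencies that alias to 4 Hz are k·fs ± 4 Hz for integer k ≥ 0.
k=0: 4 Hz.
k=1: 52 Hz, 60 Hz.
k=2: 108 Hz, 116 Hz.
k=3: 164 Hz, 172 Hz.
Within [40 Hz, 112 Hz]: 52 Hz, 60 Hz, 108 Hz.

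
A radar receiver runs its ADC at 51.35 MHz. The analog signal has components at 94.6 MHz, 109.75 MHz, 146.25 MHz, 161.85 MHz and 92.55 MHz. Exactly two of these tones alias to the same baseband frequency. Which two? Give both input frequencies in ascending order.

fs/2 = 25.675 MHz.
94.6 MHz mod fs = 43.25 MHz.
43.25 MHz > fs/2 = 25.675 MHz, folds to fs − 43.25 MHz = 8.1 MHz.
109.75 MHz mod fs = 7.05 MHz.
7.05 MHz ≤ fs/2 = 25.675 MHz, appears at 7.05 MHz.
146.25 MHz mod fs = 43.55 MHz.
43.55 MHz > fs/2 = 25.675 MHz, folds to fs − 43.55 MHz = 7.8 MHz.
161.85 MHz mod fs = 7.8 MHz.
7.8 MHz ≤ fs/2 = 25.675 MHz, appears at 7.8 MHz.
92.55 MHz mod fs = 41.2 MHz.
41.2 MHz > fs/2 = 25.675 MHz, folds to fs − 41.2 MHz = 10.15 MHz.
146.25 MHz and 161.85 MHz both map to 7.8 MHz.

146.25 MHz, 161.85 MHz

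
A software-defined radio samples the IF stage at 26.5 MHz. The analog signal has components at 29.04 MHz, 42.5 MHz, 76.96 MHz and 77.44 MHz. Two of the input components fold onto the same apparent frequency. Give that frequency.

fs/2 = 13.25 MHz.
29.04 MHz mod fs = 2.54 MHz.
2.54 MHz ≤ fs/2 = 13.25 MHz, appears at 2.54 MHz.
42.5 MHz mod fs = 16 MHz.
16 MHz > fs/2 = 13.25 MHz, folds to fs − 16 MHz = 10.5 MHz.
76.96 MHz mod fs = 23.96 MHz.
23.96 MHz > fs/2 = 13.25 MHz, folds to fs − 23.96 MHz = 2.54 MHz.
77.44 MHz mod fs = 24.44 MHz.
24.44 MHz > fs/2 = 13.25 MHz, folds to fs − 24.44 MHz = 2.06 MHz.
29.04 MHz and 76.96 MHz both map to 2.54 MHz.

2.54 MHz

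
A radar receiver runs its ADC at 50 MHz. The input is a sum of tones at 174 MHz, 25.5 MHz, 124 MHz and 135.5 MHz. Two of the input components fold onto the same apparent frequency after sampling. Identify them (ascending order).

fs/2 = 25 MHz.
174 MHz mod fs = 24 MHz.
24 MHz ≤ fs/2 = 25 MHz, appears at 24 MHz.
25.5 MHz > fs/2 = 25 MHz, folds to fs − 25.5 MHz = 24.5 MHz.
124 MHz mod fs = 24 MHz.
24 MHz ≤ fs/2 = 25 MHz, appears at 24 MHz.
135.5 MHz mod fs = 35.5 MHz.
35.5 MHz > fs/2 = 25 MHz, folds to fs − 35.5 MHz = 14.5 MHz.
124 MHz and 174 MHz both map to 24 MHz.

124 MHz, 174 MHz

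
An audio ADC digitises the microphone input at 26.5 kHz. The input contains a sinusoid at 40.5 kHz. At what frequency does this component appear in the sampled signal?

40.5 kHz mod fs = 14 kHz.
14 kHz > fs/2 = 13.25 kHz, folds to fs − 14 kHz = 12.5 kHz.

12.5 kHz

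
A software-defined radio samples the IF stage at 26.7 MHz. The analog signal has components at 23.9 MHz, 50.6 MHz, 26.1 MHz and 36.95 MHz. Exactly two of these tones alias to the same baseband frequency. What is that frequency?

fs/2 = 13.35 MHz.
23.9 MHz > fs/2 = 13.35 MHz, folds to fs − 23.9 MHz = 2.8 MHz.
50.6 MHz mod fs = 23.9 MHz.
23.9 MHz > fs/2 = 13.35 MHz, folds to fs − 23.9 MHz = 2.8 MHz.
26.1 MHz > fs/2 = 13.35 MHz, folds to fs − 26.1 MHz = 0.6 MHz.
36.95 MHz mod fs = 10.25 MHz.
10.25 MHz ≤ fs/2 = 13.35 MHz, appears at 10.25 MHz.
23.9 MHz and 50.6 MHz both map to 2.8 MHz.

2.8 MHz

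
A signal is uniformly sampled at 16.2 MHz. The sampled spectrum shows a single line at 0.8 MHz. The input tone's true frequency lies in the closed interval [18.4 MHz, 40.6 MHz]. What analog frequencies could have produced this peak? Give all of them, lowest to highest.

Frequencies that alias to 0.8 MHz are k·fs ± 0.8 MHz for integer k ≥ 0.
k=0: 0.8 MHz.
k=1: 15.4 MHz, 17 MHz.
k=2: 31.6 MHz, 33.2 MHz.
k=3: 47.8 MHz, 49.4 MHz.
Within [18.4 MHz, 40.6 MHz]: 31.6 MHz, 33.2 MHz.

31.6 MHz, 33.2 MHz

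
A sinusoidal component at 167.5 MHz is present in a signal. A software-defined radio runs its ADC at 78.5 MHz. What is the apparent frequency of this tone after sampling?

10.5 MHz

167.5 MHz mod fs = 10.5 MHz.
10.5 MHz ≤ fs/2 = 39.25 MHz, appears at 10.5 MHz.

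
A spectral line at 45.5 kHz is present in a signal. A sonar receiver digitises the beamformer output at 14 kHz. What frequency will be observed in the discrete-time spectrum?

3.5 kHz

45.5 kHz mod fs = 3.5 kHz.
3.5 kHz ≤ fs/2 = 7 kHz, appears at 3.5 kHz.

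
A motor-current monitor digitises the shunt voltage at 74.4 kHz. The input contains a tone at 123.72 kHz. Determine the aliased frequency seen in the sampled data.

25.08 kHz

123.72 kHz mod fs = 49.32 kHz.
49.32 kHz > fs/2 = 37.2 kHz, folds to fs − 49.32 kHz = 25.08 kHz.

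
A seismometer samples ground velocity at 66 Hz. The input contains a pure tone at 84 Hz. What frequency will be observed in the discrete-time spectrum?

84 Hz mod fs = 18 Hz.
18 Hz ≤ fs/2 = 33 Hz, appears at 18 Hz.

18 Hz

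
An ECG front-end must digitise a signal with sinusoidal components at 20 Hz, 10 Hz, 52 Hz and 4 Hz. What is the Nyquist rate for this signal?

Highest-frequency component: 52 Hz.
Nyquist rate = 2 × 52 Hz = 104 Hz.

104 Hz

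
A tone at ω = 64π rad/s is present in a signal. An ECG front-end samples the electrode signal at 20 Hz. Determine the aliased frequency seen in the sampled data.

8 Hz

ω = 64π rad/s → f = ω/(2π) = 32 Hz.
32 Hz mod fs = 12 Hz.
12 Hz > fs/2 = 10 Hz, folds to fs − 12 Hz = 8 Hz.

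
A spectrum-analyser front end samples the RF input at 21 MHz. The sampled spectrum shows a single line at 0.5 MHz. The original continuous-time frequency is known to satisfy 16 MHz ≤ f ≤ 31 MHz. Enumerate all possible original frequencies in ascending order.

Frequencies that alias to 0.5 MHz are k·fs ± 0.5 MHz for integer k ≥ 0.
k=0: 0.5 MHz.
k=1: 20.5 MHz, 21.5 MHz.
k=2: 41.5 MHz, 42.5 MHz.
Within [16 MHz, 31 MHz]: 20.5 MHz, 21.5 MHz.

20.5 MHz, 21.5 MHz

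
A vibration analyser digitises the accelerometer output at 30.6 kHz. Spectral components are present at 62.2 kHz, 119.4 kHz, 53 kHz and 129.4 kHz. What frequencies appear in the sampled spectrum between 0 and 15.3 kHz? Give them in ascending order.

fs/2 = 15.3 kHz.
62.2 kHz mod fs = 1 kHz.
1 kHz ≤ fs/2 = 15.3 kHz, appears at 1 kHz.
119.4 kHz mod fs = 27.6 kHz.
27.6 kHz > fs/2 = 15.3 kHz, folds to fs − 27.6 kHz = 3 kHz.
53 kHz mod fs = 22.4 kHz.
22.4 kHz > fs/2 = 15.3 kHz, folds to fs − 22.4 kHz = 8.2 kHz.
129.4 kHz mod fs = 7 kHz.
7 kHz ≤ fs/2 = 15.3 kHz, appears at 7 kHz.
Distinct values: {1 kHz, 3 kHz, 7 kHz, 8.2 kHz}.

1 kHz, 3 kHz, 7 kHz, 8.2 kHz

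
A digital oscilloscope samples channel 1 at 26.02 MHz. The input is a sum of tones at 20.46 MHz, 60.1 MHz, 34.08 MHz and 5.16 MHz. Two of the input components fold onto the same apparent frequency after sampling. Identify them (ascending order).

fs/2 = 13.01 MHz.
20.46 MHz > fs/2 = 13.01 MHz, folds to fs − 20.46 MHz = 5.56 MHz.
60.1 MHz mod fs = 8.06 MHz.
8.06 MHz ≤ fs/2 = 13.01 MHz, appears at 8.06 MHz.
34.08 MHz mod fs = 8.06 MHz.
8.06 MHz ≤ fs/2 = 13.01 MHz, appears at 8.06 MHz.
5.16 MHz ≤ fs/2 = 13.01 MHz, passes unchanged.
34.08 MHz and 60.1 MHz both map to 8.06 MHz.

34.08 MHz, 60.1 MHz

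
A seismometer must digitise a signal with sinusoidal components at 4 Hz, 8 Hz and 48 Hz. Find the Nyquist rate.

96 Hz

Highest-frequency component: 48 Hz.
Nyquist rate = 2 × 48 Hz = 96 Hz.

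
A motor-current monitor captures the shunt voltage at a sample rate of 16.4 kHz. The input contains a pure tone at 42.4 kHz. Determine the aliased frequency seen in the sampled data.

6.8 kHz

42.4 kHz mod fs = 9.6 kHz.
9.6 kHz > fs/2 = 8.2 kHz, folds to fs − 9.6 kHz = 6.8 kHz.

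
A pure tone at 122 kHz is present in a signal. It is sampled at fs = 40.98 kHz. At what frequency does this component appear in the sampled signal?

0.94 kHz

122 kHz mod fs = 40.04 kHz.
40.04 kHz > fs/2 = 20.49 kHz, folds to fs − 40.04 kHz = 0.94 kHz.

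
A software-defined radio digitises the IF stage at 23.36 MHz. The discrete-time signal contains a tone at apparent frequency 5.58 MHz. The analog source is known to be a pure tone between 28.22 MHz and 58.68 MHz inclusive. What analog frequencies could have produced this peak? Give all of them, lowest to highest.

28.94 MHz, 41.14 MHz, 52.3 MHz

Frequencies that alias to 5.58 MHz are k·fs ± 5.58 MHz for integer k ≥ 0.
k=0: 5.58 MHz.
k=1: 17.78 MHz, 28.94 MHz.
k=2: 41.14 MHz, 52.3 MHz.
k=3: 64.5 MHz, 75.66 MHz.
Within [28.22 MHz, 58.68 MHz]: 28.94 MHz, 41.14 MHz, 52.3 MHz.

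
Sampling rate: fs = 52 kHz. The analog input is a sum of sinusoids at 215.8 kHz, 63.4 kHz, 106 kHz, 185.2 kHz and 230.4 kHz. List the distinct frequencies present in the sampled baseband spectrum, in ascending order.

fs/2 = 26 kHz.
215.8 kHz mod fs = 7.8 kHz.
7.8 kHz ≤ fs/2 = 26 kHz, appears at 7.8 kHz.
63.4 kHz mod fs = 11.4 kHz.
11.4 kHz ≤ fs/2 = 26 kHz, appears at 11.4 kHz.
106 kHz mod fs = 2 kHz.
2 kHz ≤ fs/2 = 26 kHz, appears at 2 kHz.
185.2 kHz mod fs = 29.2 kHz.
29.2 kHz > fs/2 = 26 kHz, folds to fs − 29.2 kHz = 22.8 kHz.
230.4 kHz mod fs = 22.4 kHz.
22.4 kHz ≤ fs/2 = 26 kHz, appears at 22.4 kHz.
Distinct values: {2 kHz, 7.8 kHz, 11.4 kHz, 22.4 kHz, 22.8 kHz}.

2 kHz, 7.8 kHz, 11.4 kHz, 22.4 kHz, 22.8 kHz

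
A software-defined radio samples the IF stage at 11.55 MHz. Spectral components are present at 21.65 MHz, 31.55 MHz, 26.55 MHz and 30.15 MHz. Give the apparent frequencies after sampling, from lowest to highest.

1.45 MHz, 3.1 MHz, 3.45 MHz, 4.5 MHz

fs/2 = 5.775 MHz.
21.65 MHz mod fs = 10.1 MHz.
10.1 MHz > fs/2 = 5.775 MHz, folds to fs − 10.1 MHz = 1.45 MHz.
31.55 MHz mod fs = 8.45 MHz.
8.45 MHz > fs/2 = 5.775 MHz, folds to fs − 8.45 MHz = 3.1 MHz.
26.55 MHz mod fs = 3.45 MHz.
3.45 MHz ≤ fs/2 = 5.775 MHz, appears at 3.45 MHz.
30.15 MHz mod fs = 7.05 MHz.
7.05 MHz > fs/2 = 5.775 MHz, folds to fs − 7.05 MHz = 4.5 MHz.
Distinct values: {1.45 MHz, 3.1 MHz, 3.45 MHz, 4.5 MHz}.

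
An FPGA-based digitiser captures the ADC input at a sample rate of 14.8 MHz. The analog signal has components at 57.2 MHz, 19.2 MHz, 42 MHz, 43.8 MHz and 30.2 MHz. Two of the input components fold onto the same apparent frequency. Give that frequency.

fs/2 = 7.4 MHz.
57.2 MHz mod fs = 12.8 MHz.
12.8 MHz > fs/2 = 7.4 MHz, folds to fs − 12.8 MHz = 2 MHz.
19.2 MHz mod fs = 4.4 MHz.
4.4 MHz ≤ fs/2 = 7.4 MHz, appears at 4.4 MHz.
42 MHz mod fs = 12.4 MHz.
12.4 MHz > fs/2 = 7.4 MHz, folds to fs − 12.4 MHz = 2.4 MHz.
43.8 MHz mod fs = 14.2 MHz.
14.2 MHz > fs/2 = 7.4 MHz, folds to fs − 14.2 MHz = 0.6 MHz.
30.2 MHz mod fs = 0.6 MHz.
0.6 MHz ≤ fs/2 = 7.4 MHz, appears at 0.6 MHz.
30.2 MHz and 43.8 MHz both map to 0.6 MHz.

0.6 MHz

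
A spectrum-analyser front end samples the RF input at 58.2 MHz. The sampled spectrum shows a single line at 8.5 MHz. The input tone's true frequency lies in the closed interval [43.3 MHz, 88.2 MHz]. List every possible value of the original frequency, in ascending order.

Frequencies that alias to 8.5 MHz are k·fs ± 8.5 MHz for integer k ≥ 0.
k=0: 8.5 MHz.
k=1: 49.7 MHz, 66.7 MHz.
k=2: 107.9 MHz, 124.9 MHz.
Within [43.3 MHz, 88.2 MHz]: 49.7 MHz, 66.7 MHz.

49.7 MHz, 66.7 MHz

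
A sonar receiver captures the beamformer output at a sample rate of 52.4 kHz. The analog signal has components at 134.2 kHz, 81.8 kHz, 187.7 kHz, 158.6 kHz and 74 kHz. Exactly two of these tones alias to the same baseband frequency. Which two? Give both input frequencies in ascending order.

81.8 kHz, 134.2 kHz

fs/2 = 26.2 kHz.
134.2 kHz mod fs = 29.4 kHz.
29.4 kHz > fs/2 = 26.2 kHz, folds to fs − 29.4 kHz = 23 kHz.
81.8 kHz mod fs = 29.4 kHz.
29.4 kHz > fs/2 = 26.2 kHz, folds to fs − 29.4 kHz = 23 kHz.
187.7 kHz mod fs = 30.5 kHz.
30.5 kHz > fs/2 = 26.2 kHz, folds to fs − 30.5 kHz = 21.9 kHz.
158.6 kHz mod fs = 1.4 kHz.
1.4 kHz ≤ fs/2 = 26.2 kHz, appears at 1.4 kHz.
74 kHz mod fs = 21.6 kHz.
21.6 kHz ≤ fs/2 = 26.2 kHz, appears at 21.6 kHz.
81.8 kHz and 134.2 kHz both map to 23 kHz.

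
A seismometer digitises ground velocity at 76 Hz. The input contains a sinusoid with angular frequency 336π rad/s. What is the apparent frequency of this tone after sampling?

16 Hz

ω = 336π rad/s → f = ω/(2π) = 168 Hz.
168 Hz mod fs = 16 Hz.
16 Hz ≤ fs/2 = 38 Hz, appears at 16 Hz.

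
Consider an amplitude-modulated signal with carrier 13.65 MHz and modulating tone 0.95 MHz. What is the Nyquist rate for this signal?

29.2 MHz

AM sidebands sit at fc ± fm = 12.7 MHz and 14.6 MHz.
Highest-frequency component: 14.6 MHz.
Nyquist rate = 2 × 14.6 MHz = 29.2 MHz.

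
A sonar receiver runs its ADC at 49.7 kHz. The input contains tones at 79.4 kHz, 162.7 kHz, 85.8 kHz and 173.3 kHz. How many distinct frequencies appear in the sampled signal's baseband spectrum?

3

fs/2 = 24.85 kHz.
79.4 kHz mod fs = 29.7 kHz.
29.7 kHz > fs/2 = 24.85 kHz, folds to fs − 29.7 kHz = 20 kHz.
162.7 kHz mod fs = 13.6 kHz.
13.6 kHz ≤ fs/2 = 24.85 kHz, appears at 13.6 kHz.
85.8 kHz mod fs = 36.1 kHz.
36.1 kHz > fs/2 = 24.85 kHz, folds to fs − 36.1 kHz = 13.6 kHz.
173.3 kHz mod fs = 24.2 kHz.
24.2 kHz ≤ fs/2 = 24.85 kHz, appears at 24.2 kHz.
Distinct values: {13.6 kHz, 20 kHz, 24.2 kHz} → 3.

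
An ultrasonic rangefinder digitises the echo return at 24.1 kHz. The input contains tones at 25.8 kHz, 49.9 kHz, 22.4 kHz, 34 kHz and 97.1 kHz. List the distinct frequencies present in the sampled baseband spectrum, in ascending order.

0.7 kHz, 1.7 kHz, 9.9 kHz

fs/2 = 12.05 kHz.
25.8 kHz mod fs = 1.7 kHz.
1.7 kHz ≤ fs/2 = 12.05 kHz, appears at 1.7 kHz.
49.9 kHz mod fs = 1.7 kHz.
1.7 kHz ≤ fs/2 = 12.05 kHz, appears at 1.7 kHz.
22.4 kHz > fs/2 = 12.05 kHz, folds to fs − 22.4 kHz = 1.7 kHz.
34 kHz mod fs = 9.9 kHz.
9.9 kHz ≤ fs/2 = 12.05 kHz, appears at 9.9 kHz.
97.1 kHz mod fs = 0.7 kHz.
0.7 kHz ≤ fs/2 = 12.05 kHz, appears at 0.7 kHz.
Distinct values: {0.7 kHz, 1.7 kHz, 9.9 kHz}.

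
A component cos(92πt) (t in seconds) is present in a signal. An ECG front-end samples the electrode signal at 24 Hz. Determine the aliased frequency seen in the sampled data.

2 Hz

ω = 92π rad/s → f = ω/(2π) = 46 Hz.
46 Hz mod fs = 22 Hz.
22 Hz > fs/2 = 12 Hz, folds to fs − 22 Hz = 2 Hz.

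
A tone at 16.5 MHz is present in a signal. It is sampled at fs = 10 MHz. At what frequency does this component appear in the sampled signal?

3.5 MHz

16.5 MHz mod fs = 6.5 MHz.
6.5 MHz > fs/2 = 5 MHz, folds to fs − 6.5 MHz = 3.5 MHz.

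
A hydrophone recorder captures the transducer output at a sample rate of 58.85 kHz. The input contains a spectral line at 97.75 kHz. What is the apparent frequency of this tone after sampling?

19.95 kHz

97.75 kHz mod fs = 38.9 kHz.
38.9 kHz > fs/2 = 29.425 kHz, folds to fs − 38.9 kHz = 19.95 kHz.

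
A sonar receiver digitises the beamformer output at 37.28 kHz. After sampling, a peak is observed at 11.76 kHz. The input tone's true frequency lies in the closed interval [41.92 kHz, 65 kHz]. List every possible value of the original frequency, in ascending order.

Frequencies that alias to 11.76 kHz are k·fs ± 11.76 kHz for integer k ≥ 0.
k=0: 11.76 kHz.
k=1: 25.52 kHz, 49.04 kHz.
k=2: 62.8 kHz, 86.32 kHz.
k=3: 100.08 kHz, 123.6 kHz.
Within [41.92 kHz, 65 kHz]: 49.04 kHz, 62.8 kHz.

49.04 kHz, 62.8 kHz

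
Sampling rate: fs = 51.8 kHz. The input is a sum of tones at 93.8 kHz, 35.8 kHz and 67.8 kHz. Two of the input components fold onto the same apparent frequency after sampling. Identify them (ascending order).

35.8 kHz, 67.8 kHz

fs/2 = 25.9 kHz.
93.8 kHz mod fs = 42 kHz.
42 kHz > fs/2 = 25.9 kHz, folds to fs − 42 kHz = 9.8 kHz.
35.8 kHz > fs/2 = 25.9 kHz, folds to fs − 35.8 kHz = 16 kHz.
67.8 kHz mod fs = 16 kHz.
16 kHz ≤ fs/2 = 25.9 kHz, appears at 16 kHz.
35.8 kHz and 67.8 kHz both map to 16 kHz.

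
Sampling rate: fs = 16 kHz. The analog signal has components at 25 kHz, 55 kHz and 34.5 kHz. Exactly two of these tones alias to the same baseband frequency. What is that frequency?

fs/2 = 8 kHz.
25 kHz mod fs = 9 kHz.
9 kHz > fs/2 = 8 kHz, folds to fs − 9 kHz = 7 kHz.
55 kHz mod fs = 7 kHz.
7 kHz ≤ fs/2 = 8 kHz, appears at 7 kHz.
34.5 kHz mod fs = 2.5 kHz.
2.5 kHz ≤ fs/2 = 8 kHz, appears at 2.5 kHz.
25 kHz and 55 kHz both map to 7 kHz.

7 kHz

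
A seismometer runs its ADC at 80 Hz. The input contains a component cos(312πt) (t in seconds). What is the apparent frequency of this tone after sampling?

ω = 312π rad/s → f = ω/(2π) = 156 Hz.
156 Hz mod fs = 76 Hz.
76 Hz > fs/2 = 40 Hz, folds to fs − 76 Hz = 4 Hz.

4 Hz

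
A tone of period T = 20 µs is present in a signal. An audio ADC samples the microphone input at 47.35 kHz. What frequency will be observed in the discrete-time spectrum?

T = 20 µs → f = 1/T = 50 kHz.
50 kHz mod fs = 2.65 kHz.
2.65 kHz ≤ fs/2 = 23.675 kHz, appears at 2.65 kHz.

2.65 kHz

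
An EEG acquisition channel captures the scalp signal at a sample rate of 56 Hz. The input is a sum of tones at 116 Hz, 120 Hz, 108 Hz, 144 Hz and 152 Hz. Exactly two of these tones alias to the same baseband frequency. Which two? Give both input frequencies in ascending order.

fs/2 = 28 Hz.
116 Hz mod fs = 4 Hz.
4 Hz ≤ fs/2 = 28 Hz, appears at 4 Hz.
120 Hz mod fs = 8 Hz.
8 Hz ≤ fs/2 = 28 Hz, appears at 8 Hz.
108 Hz mod fs = 52 Hz.
52 Hz > fs/2 = 28 Hz, folds to fs − 52 Hz = 4 Hz.
144 Hz mod fs = 32 Hz.
32 Hz > fs/2 = 28 Hz, folds to fs − 32 Hz = 24 Hz.
152 Hz mod fs = 40 Hz.
40 Hz > fs/2 = 28 Hz, folds to fs − 40 Hz = 16 Hz.
108 Hz and 116 Hz both map to 4 Hz.

108 Hz, 116 Hz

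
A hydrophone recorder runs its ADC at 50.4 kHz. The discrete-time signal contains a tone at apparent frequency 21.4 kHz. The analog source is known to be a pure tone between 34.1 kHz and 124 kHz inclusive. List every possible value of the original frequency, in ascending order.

71.8 kHz, 79.4 kHz, 122.2 kHz

Frequencies that alias to 21.4 kHz are k·fs ± 21.4 kHz for integer k ≥ 0.
k=0: 21.4 kHz.
k=1: 29 kHz, 71.8 kHz.
k=2: 79.4 kHz, 122.2 kHz.
k=3: 129.8 kHz, 172.6 kHz.
Within [34.1 kHz, 124 kHz]: 71.8 kHz, 79.4 kHz, 122.2 kHz.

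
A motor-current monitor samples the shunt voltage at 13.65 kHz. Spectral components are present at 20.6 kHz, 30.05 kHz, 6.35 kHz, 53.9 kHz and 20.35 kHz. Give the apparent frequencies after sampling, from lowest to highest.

0.7 kHz, 2.75 kHz, 6.35 kHz, 6.7 kHz

fs/2 = 6.825 kHz.
20.6 kHz mod fs = 6.95 kHz.
6.95 kHz > fs/2 = 6.825 kHz, folds to fs − 6.95 kHz = 6.7 kHz.
30.05 kHz mod fs = 2.75 kHz.
2.75 kHz ≤ fs/2 = 6.825 kHz, appears at 2.75 kHz.
6.35 kHz ≤ fs/2 = 6.825 kHz, passes unchanged.
53.9 kHz mod fs = 12.95 kHz.
12.95 kHz > fs/2 = 6.825 kHz, folds to fs − 12.95 kHz = 0.7 kHz.
20.35 kHz mod fs = 6.7 kHz.
6.7 kHz ≤ fs/2 = 6.825 kHz, appears at 6.7 kHz.
Distinct values: {0.7 kHz, 2.75 kHz, 6.35 kHz, 6.7 kHz}.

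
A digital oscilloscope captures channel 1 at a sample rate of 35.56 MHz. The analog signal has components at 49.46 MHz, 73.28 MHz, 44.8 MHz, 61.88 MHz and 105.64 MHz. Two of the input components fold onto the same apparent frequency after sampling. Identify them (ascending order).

44.8 MHz, 61.88 MHz

fs/2 = 17.78 MHz.
49.46 MHz mod fs = 13.9 MHz.
13.9 MHz ≤ fs/2 = 17.78 MHz, appears at 13.9 MHz.
73.28 MHz mod fs = 2.16 MHz.
2.16 MHz ≤ fs/2 = 17.78 MHz, appears at 2.16 MHz.
44.8 MHz mod fs = 9.24 MHz.
9.24 MHz ≤ fs/2 = 17.78 MHz, appears at 9.24 MHz.
61.88 MHz mod fs = 26.32 MHz.
26.32 MHz > fs/2 = 17.78 MHz, folds to fs − 26.32 MHz = 9.24 MHz.
105.64 MHz mod fs = 34.52 MHz.
34.52 MHz > fs/2 = 17.78 MHz, folds to fs − 34.52 MHz = 1.04 MHz.
44.8 MHz and 61.88 MHz both map to 9.24 MHz.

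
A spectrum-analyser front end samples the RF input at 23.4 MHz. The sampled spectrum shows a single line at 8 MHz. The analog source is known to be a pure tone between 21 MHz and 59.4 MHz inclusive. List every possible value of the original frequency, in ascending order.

Frequencies that alias to 8 MHz are k·fs ± 8 MHz for integer k ≥ 0.
k=0: 8 MHz.
k=1: 15.4 MHz, 31.4 MHz.
k=2: 38.8 MHz, 54.8 MHz.
k=3: 62.2 MHz, 78.2 MHz.
Within [21 MHz, 59.4 MHz]: 31.4 MHz, 38.8 MHz, 54.8 MHz.

31.4 MHz, 38.8 MHz, 54.8 MHz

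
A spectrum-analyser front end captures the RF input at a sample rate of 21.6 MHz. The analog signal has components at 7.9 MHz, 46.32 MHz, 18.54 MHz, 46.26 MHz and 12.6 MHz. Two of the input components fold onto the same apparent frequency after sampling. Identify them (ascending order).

fs/2 = 10.8 MHz.
7.9 MHz ≤ fs/2 = 10.8 MHz, passes unchanged.
46.32 MHz mod fs = 3.12 MHz.
3.12 MHz ≤ fs/2 = 10.8 MHz, appears at 3.12 MHz.
18.54 MHz > fs/2 = 10.8 MHz, folds to fs − 18.54 MHz = 3.06 MHz.
46.26 MHz mod fs = 3.06 MHz.
3.06 MHz ≤ fs/2 = 10.8 MHz, appears at 3.06 MHz.
12.6 MHz > fs/2 = 10.8 MHz, folds to fs − 12.6 MHz = 9 MHz.
18.54 MHz and 46.26 MHz both map to 3.06 MHz.

18.54 MHz, 46.26 MHz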